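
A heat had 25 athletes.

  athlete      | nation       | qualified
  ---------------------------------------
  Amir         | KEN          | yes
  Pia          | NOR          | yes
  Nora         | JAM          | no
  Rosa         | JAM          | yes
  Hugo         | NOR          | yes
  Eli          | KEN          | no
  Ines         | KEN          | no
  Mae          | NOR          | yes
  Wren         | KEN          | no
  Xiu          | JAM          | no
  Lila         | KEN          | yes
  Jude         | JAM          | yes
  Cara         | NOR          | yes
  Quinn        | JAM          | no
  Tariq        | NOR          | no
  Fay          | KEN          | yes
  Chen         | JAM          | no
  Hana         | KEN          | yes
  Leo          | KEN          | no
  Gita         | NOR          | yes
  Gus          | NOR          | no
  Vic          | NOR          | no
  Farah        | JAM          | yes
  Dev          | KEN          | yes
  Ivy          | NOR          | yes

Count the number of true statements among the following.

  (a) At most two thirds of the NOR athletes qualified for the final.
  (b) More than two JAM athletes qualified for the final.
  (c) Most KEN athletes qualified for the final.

(a) NOR: |A| = 9, |A ∩ B| = 6; needs |A ∩ B| / |A| ≤ 2/3 — true.
(b) JAM: |A| = 7, |A ∩ B| = 3; needs |A ∩ B| > 2 — true.
(c) KEN: |A| = 9, |A ∩ B| = 5; needs |A ∩ B| > |A ∖ B| — true.

3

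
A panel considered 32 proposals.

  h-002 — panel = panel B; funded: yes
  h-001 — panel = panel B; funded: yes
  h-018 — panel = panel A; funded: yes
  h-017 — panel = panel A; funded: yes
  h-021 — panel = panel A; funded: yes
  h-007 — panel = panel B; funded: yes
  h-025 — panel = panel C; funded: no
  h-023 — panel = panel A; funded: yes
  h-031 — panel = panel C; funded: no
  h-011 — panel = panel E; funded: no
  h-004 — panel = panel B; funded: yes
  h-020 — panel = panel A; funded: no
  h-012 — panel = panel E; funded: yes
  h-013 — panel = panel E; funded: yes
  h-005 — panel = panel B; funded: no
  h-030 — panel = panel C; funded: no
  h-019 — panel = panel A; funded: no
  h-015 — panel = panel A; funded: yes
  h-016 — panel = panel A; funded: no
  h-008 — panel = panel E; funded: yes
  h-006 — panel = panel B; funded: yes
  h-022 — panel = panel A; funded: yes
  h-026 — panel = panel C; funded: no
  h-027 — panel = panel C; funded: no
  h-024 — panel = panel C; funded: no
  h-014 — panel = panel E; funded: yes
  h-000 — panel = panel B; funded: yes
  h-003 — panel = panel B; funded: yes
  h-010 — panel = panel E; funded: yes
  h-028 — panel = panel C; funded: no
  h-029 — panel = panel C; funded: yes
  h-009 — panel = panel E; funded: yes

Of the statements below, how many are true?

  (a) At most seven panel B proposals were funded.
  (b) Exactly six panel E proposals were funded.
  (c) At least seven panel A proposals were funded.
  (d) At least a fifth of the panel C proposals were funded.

(a) panel B: |A| = 8, |A ∩ B| = 7; needs |A ∩ B| ≤ 7 — true.
(b) panel E: |A| = 7, |A ∩ B| = 6; needs |A ∩ B| = 6 — true.
(c) panel A: |A| = 9, |A ∩ B| = 6; needs |A ∩ B| ≥ 7 — false.
(d) panel C: |A| = 8, |A ∩ B| = 1; needs |A ∩ B| / |A| ≥ 1/5 — false.

2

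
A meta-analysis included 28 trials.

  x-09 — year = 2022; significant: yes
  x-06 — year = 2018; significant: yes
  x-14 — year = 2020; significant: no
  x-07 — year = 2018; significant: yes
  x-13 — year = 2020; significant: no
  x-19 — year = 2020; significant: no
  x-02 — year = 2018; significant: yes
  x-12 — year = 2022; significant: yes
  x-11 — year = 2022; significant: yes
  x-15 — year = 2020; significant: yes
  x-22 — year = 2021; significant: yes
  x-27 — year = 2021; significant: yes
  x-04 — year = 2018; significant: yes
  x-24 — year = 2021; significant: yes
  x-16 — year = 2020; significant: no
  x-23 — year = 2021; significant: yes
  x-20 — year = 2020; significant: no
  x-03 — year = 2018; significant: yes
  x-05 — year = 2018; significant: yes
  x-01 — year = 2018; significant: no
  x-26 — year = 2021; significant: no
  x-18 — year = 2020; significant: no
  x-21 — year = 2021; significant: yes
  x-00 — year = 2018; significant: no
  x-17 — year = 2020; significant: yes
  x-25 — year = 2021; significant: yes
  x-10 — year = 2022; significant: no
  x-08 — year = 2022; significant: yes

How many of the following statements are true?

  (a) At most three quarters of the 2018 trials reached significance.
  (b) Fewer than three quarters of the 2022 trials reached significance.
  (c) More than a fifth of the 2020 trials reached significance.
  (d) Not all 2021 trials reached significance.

(a) 2018: |A| = 8, |A ∩ B| = 6; needs |A ∩ B| / |A| ≤ 3/4 — true.
(b) 2022: |A| = 5, |A ∩ B| = 4; needs |A ∩ B| / |A| < 3/4 — false.
(c) 2020: |A| = 8, |A ∩ B| = 2; needs |A ∩ B| / |A| > 1/5 — true.
(d) 2021: |A| = 7, |A ∩ B| = 6; needs A ⊄ B (|A ∖ B| ≥ 1) — true.

3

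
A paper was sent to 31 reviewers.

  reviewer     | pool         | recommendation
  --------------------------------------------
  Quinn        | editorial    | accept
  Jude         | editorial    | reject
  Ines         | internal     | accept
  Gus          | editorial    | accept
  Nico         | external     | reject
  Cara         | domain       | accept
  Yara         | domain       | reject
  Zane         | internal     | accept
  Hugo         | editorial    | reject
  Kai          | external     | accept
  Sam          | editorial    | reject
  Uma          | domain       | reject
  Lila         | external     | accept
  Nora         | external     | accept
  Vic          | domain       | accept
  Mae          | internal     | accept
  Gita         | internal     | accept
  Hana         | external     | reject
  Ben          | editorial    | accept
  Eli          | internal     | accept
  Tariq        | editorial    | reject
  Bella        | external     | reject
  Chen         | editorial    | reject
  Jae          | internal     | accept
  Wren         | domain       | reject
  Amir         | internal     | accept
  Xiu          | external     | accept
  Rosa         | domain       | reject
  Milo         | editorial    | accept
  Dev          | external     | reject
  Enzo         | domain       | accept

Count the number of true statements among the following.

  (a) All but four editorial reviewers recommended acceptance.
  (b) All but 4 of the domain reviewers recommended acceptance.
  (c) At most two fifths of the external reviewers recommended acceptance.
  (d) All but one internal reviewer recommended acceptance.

(a) editorial: |A| = 9, |A ∩ B| = 4; needs |A ∖ B| = 4 — false.
(b) domain: |A| = 7, |A ∩ B| = 3; needs |A ∖ B| = 4 — true.
(c) external: |A| = 8, |A ∩ B| = 4; needs |A ∩ B| / |A| ≤ 2/5 — false.
(d) internal: |A| = 7, |A ∩ B| = 7; needs |A ∖ B| = 1 — false.

1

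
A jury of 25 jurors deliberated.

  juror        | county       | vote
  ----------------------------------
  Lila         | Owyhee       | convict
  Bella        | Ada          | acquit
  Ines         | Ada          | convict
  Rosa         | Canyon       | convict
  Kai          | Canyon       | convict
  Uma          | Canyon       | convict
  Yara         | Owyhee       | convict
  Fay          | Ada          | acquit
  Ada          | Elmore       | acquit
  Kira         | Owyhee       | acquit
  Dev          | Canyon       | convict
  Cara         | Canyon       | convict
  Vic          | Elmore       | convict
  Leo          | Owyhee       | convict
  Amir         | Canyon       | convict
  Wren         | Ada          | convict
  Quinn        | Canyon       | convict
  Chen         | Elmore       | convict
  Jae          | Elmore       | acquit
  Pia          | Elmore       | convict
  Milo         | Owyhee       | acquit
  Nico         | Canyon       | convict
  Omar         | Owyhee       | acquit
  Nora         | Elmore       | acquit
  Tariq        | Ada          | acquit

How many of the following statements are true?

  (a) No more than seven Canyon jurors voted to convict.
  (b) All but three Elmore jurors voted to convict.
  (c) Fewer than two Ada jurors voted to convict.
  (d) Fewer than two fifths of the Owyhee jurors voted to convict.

1

(a) Canyon: |A| = 8, |A ∩ B| = 8; needs |A ∩ B| ≤ 7 — false.
(b) Elmore: |A| = 6, |A ∩ B| = 3; needs |A ∖ B| = 3 — true.
(c) Ada: |A| = 5, |A ∩ B| = 2; needs |A ∩ B| < 2 — false.
(d) Owyhee: |A| = 6, |A ∩ B| = 3; needs |A ∩ B| / |A| < 2/5 — false.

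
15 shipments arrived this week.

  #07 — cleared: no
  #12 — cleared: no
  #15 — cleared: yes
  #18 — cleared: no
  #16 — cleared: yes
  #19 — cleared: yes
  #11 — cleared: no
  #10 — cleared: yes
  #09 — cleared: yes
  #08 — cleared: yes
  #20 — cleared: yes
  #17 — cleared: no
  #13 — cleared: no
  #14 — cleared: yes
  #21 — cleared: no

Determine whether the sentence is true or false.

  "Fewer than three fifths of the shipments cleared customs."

True

The determiner here denotes the relation: |A ∩ B| / |A| < 3/5.
|A| = 15, |A ∩ B| = 8, |A ∖ B| = 7.
|A ∩ B|/|A| = 8/15, so the statement is true.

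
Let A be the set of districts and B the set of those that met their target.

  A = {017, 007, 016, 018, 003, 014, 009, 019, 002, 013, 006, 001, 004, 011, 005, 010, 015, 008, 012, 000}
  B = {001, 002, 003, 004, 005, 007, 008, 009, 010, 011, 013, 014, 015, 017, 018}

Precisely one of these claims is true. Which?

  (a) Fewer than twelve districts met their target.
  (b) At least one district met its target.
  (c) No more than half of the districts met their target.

|A| = 20, |A ∩ B| = 15, |A ∖ B| = 5.
(a) requires |A ∩ B| < 12: false.
(b) requires A ∩ B ≠ ∅ (|A ∩ B| ≥ 1): true.
(c) requires |A ∩ B| ≤ |A ∖ B|: false.

(b)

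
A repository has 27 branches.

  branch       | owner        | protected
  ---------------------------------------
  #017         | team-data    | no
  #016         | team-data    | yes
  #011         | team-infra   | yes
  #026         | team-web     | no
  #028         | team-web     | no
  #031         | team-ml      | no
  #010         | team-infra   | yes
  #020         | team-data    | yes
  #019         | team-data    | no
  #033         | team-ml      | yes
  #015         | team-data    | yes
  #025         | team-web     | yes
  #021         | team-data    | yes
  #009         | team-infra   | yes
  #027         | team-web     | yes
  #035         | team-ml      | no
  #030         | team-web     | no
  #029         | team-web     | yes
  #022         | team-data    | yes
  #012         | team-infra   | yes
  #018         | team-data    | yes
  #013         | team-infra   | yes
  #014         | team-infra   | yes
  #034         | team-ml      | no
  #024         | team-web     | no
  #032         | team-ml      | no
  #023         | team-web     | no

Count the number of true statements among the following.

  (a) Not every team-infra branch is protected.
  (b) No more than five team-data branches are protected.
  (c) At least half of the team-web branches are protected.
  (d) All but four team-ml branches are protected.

(a) team-infra: |A| = 6, |A ∩ B| = 6; needs A ⊄ B (|A ∖ B| ≥ 1) — false.
(b) team-data: |A| = 8, |A ∩ B| = 6; needs |A ∩ B| ≤ 5 — false.
(c) team-web: |A| = 8, |A ∩ B| = 3; needs |A ∩ B| ≥ |A ∖ B| — false.
(d) team-ml: |A| = 5, |A ∩ B| = 1; needs |A ∖ B| = 4 — true.

1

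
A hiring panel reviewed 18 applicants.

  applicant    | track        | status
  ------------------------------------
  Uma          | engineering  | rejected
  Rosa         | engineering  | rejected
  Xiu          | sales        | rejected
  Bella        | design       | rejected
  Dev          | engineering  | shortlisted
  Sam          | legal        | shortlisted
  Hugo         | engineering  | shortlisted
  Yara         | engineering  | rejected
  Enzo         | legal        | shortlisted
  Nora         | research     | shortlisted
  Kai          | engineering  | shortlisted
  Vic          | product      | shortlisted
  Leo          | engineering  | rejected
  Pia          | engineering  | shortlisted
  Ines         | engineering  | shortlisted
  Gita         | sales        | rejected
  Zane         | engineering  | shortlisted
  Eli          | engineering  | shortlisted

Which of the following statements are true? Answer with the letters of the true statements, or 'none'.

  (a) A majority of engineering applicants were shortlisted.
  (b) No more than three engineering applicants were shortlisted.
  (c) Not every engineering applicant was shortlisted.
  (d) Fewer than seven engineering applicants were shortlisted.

(a), (c)

|A| = 11, |A ∩ B| = 7, |A ∖ B| = 4.
(a) |A ∩ B| > |A ∖ B|: holds.
(b) |A ∩ B| ≤ 3: fails.
(c) A ⊄ B (|A ∖ B| ≥ 1): holds.
(d) |A ∩ B| < 7: fails.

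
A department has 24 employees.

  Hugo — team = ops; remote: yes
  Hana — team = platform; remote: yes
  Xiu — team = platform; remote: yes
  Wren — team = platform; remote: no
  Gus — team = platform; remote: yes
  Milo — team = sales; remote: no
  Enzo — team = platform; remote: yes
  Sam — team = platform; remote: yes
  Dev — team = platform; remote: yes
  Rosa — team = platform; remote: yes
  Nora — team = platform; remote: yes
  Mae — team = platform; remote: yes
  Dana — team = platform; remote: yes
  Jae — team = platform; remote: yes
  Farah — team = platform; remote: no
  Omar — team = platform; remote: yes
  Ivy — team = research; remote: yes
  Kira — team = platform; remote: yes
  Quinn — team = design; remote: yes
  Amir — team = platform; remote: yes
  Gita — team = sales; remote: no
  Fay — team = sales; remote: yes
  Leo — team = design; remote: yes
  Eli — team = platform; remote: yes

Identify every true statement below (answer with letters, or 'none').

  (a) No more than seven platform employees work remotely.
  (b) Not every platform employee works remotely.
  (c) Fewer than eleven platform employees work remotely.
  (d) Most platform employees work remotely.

(b), (d)

|A| = 17, |A ∩ B| = 15, |A ∖ B| = 2.
(a) |A ∩ B| ≤ 7: fails.
(b) A ⊄ B (|A ∖ B| ≥ 1): holds.
(c) |A ∩ B| < 11: fails.
(d) |A ∩ B| > |A ∖ B|: holds.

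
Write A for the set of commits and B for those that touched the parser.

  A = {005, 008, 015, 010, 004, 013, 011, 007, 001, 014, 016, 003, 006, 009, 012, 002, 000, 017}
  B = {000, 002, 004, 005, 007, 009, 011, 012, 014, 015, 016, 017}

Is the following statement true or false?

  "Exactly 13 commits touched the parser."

Truth condition: |A ∩ B| = 13.
|A| = 18, |A ∩ B| = 12, |A ∖ B| = 6.
|A ∩ B| = 12, so the statement is false.

False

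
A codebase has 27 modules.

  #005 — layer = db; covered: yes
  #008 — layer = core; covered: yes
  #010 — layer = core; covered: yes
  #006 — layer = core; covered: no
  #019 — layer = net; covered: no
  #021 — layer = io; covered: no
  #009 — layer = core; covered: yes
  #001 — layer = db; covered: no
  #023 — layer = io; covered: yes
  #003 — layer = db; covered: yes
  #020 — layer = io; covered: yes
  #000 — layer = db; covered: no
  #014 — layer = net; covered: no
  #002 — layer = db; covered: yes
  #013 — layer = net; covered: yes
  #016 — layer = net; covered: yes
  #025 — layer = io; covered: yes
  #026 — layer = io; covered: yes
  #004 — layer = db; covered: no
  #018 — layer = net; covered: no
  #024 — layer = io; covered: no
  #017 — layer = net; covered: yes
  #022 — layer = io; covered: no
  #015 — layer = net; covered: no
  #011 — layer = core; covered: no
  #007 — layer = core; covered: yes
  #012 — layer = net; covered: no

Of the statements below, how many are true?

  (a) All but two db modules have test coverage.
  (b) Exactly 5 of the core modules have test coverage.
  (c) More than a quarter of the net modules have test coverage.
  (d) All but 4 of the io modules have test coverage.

(a) db: |A| = 6, |A ∩ B| = 3; needs |A ∖ B| = 2 — false.
(b) core: |A| = 6, |A ∩ B| = 4; needs |A ∩ B| = 5 — false.
(c) net: |A| = 8, |A ∩ B| = 3; needs |A ∩ B| / |A| > 1/4 — true.
(d) io: |A| = 7, |A ∩ B| = 4; needs |A ∖ B| = 4 — false.

1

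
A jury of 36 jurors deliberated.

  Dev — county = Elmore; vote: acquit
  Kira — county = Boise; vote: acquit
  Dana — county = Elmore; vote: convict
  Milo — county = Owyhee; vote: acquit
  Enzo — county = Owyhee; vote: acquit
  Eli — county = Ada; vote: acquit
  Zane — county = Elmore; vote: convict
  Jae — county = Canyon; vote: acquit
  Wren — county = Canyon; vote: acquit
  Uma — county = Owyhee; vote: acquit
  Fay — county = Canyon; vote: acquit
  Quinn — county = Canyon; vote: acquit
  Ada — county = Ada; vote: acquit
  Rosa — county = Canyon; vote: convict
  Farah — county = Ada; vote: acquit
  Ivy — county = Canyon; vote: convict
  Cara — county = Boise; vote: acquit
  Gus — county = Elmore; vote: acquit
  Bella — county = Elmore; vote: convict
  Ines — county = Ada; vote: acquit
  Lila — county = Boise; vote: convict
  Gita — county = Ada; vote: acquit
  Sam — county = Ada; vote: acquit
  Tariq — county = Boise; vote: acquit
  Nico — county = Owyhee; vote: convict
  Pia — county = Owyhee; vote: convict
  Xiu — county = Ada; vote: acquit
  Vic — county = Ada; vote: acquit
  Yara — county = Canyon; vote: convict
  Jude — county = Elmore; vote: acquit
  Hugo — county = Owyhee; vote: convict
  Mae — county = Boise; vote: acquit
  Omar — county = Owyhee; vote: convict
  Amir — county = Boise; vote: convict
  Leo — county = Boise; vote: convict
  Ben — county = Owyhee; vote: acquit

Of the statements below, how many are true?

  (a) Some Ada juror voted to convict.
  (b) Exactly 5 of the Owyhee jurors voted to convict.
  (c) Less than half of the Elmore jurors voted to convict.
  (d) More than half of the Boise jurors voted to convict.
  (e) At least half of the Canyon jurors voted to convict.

(a) Ada: |A| = 8, |A ∩ B| = 0; needs A ∩ B ≠ ∅ (|A ∩ B| ≥ 1) — false.
(b) Owyhee: |A| = 8, |A ∩ B| = 4; needs |A ∩ B| = 5 — false.
(c) Elmore: |A| = 6, |A ∩ B| = 3; needs |A ∩ B| < |A ∖ B| — false.
(d) Boise: |A| = 7, |A ∩ B| = 3; needs |A ∩ B| > |A ∖ B| — false.
(e) Canyon: |A| = 7, |A ∩ B| = 3; needs |A ∩ B| ≥ |A ∖ B| — false.

0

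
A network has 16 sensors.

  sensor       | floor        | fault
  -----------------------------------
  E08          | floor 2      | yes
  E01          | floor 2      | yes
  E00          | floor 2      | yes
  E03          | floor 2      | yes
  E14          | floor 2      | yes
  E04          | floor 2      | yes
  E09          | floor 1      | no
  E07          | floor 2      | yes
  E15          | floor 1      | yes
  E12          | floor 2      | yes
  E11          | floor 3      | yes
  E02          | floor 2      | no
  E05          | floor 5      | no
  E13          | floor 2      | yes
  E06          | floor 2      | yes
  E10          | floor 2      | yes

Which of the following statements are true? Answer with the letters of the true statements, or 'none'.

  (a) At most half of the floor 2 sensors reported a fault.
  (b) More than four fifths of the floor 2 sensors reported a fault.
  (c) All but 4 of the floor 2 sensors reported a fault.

(b)

|A| = 12, |A ∩ B| = 11, |A ∖ B| = 1.
(a) |A ∩ B| ≤ |A ∖ B|: fails.
(b) |A ∩ B| / |A| > 4/5: holds.
(c) |A ∖ B| = 4: fails.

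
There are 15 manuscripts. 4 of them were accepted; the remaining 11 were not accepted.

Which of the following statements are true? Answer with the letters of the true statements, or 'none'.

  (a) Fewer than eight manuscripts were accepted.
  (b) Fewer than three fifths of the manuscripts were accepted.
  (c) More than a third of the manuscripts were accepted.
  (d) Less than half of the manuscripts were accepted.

(a), (b), (d)

|A| = 15, |A ∩ B| = 4, |A ∖ B| = 11.
(a) |A ∩ B| < 8: holds.
(b) |A ∩ B| / |A| < 3/5: holds.
(c) |A ∩ B| / |A| > 1/3: fails.
(d) |A ∩ B| < |A ∖ B|: holds.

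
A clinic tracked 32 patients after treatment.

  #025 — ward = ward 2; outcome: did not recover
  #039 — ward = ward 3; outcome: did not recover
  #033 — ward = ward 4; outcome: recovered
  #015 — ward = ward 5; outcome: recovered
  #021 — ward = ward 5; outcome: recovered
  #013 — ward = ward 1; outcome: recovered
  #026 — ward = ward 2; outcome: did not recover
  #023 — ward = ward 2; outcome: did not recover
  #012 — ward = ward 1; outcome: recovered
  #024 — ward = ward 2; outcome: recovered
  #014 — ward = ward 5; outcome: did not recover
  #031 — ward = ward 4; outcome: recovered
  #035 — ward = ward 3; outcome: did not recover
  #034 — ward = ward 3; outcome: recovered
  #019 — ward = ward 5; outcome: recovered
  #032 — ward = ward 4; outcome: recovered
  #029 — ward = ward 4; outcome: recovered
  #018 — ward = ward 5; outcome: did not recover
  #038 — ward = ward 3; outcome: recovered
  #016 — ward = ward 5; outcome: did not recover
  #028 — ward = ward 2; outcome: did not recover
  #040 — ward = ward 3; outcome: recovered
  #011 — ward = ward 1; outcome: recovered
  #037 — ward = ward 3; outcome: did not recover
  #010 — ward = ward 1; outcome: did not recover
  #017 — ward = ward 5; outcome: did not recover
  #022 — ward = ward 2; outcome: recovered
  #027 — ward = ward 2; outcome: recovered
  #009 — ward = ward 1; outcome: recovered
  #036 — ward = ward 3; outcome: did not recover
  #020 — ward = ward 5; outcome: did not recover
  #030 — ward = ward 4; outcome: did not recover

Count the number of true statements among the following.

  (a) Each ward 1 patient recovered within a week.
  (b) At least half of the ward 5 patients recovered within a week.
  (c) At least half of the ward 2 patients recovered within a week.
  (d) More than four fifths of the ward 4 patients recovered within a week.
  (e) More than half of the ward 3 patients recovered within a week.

(a) ward 1: |A| = 5, |A ∩ B| = 4; needs A ⊆ B, i.e. every element of A is in B (|A ∖ B| = 0) — false.
(b) ward 5: |A| = 8, |A ∩ B| = 3; needs |A ∩ B| ≥ |A ∖ B| — false.
(c) ward 2: |A| = 7, |A ∩ B| = 3; needs |A ∩ B| ≥ |A ∖ B| — false.
(d) ward 4: |A| = 5, |A ∩ B| = 4; needs |A ∩ B| / |A| > 4/5 — false.
(e) ward 3: |A| = 7, |A ∩ B| = 3; needs |A ∩ B| > |A ∖ B| — false.

0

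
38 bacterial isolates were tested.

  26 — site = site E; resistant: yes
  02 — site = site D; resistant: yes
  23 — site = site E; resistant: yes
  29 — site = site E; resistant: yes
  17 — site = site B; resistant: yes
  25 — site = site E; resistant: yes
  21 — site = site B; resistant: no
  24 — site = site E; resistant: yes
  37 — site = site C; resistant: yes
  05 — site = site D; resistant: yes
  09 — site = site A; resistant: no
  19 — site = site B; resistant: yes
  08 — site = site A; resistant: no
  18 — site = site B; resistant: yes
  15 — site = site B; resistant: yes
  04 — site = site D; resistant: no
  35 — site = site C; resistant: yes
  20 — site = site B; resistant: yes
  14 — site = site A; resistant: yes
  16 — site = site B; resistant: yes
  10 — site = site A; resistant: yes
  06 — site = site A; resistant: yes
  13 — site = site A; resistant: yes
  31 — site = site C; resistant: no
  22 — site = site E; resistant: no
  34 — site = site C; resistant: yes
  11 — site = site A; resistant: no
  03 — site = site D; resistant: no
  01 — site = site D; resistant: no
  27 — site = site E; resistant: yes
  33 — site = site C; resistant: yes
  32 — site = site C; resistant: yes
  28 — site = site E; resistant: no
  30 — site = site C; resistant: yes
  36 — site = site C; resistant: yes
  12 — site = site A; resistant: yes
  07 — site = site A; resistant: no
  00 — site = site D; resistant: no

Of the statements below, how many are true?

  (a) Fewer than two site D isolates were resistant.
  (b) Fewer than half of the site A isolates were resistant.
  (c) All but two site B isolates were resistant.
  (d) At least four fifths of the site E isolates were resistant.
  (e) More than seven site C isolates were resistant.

(a) site D: |A| = 6, |A ∩ B| = 2; needs |A ∩ B| < 2 — false.
(b) site A: |A| = 9, |A ∩ B| = 5; needs |A ∩ B| < |A ∖ B| — false.
(c) site B: |A| = 7, |A ∩ B| = 6; needs |A ∖ B| = 2 — false.
(d) site E: |A| = 8, |A ∩ B| = 6; needs |A ∩ B| / |A| ≥ 4/5 — false.
(e) site C: |A| = 8, |A ∩ B| = 7; needs |A ∩ B| > 7 — false.

0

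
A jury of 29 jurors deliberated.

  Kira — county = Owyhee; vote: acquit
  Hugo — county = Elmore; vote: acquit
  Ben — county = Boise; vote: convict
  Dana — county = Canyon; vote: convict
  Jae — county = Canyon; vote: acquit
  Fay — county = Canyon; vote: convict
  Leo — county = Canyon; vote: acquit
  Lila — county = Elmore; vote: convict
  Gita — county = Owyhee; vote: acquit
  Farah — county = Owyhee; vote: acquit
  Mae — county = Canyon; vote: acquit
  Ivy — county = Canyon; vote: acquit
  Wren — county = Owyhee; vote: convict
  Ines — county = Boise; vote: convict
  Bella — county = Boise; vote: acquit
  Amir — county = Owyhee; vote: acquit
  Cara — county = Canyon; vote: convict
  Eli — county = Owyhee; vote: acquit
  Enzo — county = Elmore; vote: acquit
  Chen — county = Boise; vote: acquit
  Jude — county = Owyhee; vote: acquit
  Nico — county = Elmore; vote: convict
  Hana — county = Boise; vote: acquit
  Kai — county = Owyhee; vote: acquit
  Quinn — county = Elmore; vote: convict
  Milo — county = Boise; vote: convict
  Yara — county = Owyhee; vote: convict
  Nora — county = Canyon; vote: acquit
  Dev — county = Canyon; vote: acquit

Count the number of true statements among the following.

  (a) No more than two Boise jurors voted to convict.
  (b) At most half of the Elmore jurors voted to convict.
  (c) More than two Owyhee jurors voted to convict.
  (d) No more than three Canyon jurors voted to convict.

(a) Boise: |A| = 6, |A ∩ B| = 3; needs |A ∩ B| ≤ 2 — false.
(b) Elmore: |A| = 5, |A ∩ B| = 3; needs |A ∩ B| ≤ |A ∖ B| — false.
(c) Owyhee: |A| = 9, |A ∩ B| = 2; needs |A ∩ B| > 2 — false.
(d) Canyon: |A| = 9, |A ∩ B| = 3; needs |A ∩ B| ≤ 3 — true.

1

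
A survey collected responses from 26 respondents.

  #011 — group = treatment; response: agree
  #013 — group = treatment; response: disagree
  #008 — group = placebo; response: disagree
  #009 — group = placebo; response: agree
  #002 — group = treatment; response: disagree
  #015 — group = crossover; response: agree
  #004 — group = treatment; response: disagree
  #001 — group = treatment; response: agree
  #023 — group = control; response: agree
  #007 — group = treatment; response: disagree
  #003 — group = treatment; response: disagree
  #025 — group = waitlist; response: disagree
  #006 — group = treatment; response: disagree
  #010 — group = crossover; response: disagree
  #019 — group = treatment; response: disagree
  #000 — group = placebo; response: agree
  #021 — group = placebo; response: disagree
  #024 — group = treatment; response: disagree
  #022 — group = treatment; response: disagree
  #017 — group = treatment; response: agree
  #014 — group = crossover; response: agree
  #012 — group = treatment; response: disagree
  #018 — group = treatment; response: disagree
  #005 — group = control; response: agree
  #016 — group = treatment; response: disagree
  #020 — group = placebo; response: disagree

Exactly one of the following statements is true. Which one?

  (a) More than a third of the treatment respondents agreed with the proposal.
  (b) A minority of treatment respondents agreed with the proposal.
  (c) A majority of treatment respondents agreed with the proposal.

(b)

|A| = 15, |A ∩ B| = 3, |A ∖ B| = 12.
(a) requires |A ∩ B| / |A| > 1/3: false.
(b) requires |A ∩ B| < |A ∖ B|: true.
(c) requires |A ∩ B| > |A ∖ B|: false.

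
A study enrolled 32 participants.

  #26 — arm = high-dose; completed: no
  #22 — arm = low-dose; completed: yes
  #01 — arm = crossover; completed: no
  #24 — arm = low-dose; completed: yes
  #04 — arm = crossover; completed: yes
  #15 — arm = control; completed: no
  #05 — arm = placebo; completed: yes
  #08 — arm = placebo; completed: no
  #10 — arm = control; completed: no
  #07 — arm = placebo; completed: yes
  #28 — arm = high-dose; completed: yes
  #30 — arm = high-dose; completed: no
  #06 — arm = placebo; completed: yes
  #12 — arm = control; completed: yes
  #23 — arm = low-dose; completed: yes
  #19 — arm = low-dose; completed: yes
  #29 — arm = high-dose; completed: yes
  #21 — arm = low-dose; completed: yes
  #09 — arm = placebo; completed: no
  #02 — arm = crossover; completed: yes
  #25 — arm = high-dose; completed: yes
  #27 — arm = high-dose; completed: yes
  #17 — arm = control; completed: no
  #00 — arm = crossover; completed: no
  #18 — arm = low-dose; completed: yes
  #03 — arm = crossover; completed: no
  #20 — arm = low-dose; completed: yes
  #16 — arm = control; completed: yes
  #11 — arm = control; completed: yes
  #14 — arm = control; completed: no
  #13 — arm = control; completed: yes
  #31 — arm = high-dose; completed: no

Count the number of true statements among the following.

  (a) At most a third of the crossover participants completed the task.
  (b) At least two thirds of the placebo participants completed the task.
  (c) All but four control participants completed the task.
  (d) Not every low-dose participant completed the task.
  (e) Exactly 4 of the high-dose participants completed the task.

(a) crossover: |A| = 5, |A ∩ B| = 2; needs |A ∩ B| / |A| ≤ 1/3 — false.
(b) placebo: |A| = 5, |A ∩ B| = 3; needs |A ∩ B| / |A| ≥ 2/3 — false.
(c) control: |A| = 8, |A ∩ B| = 4; needs |A ∖ B| = 4 — true.
(d) low-dose: |A| = 7, |A ∩ B| = 7; needs A ⊄ B (|A ∖ B| ≥ 1) — false.
(e) high-dose: |A| = 7, |A ∩ B| = 4; needs |A ∩ B| = 4 — true.

2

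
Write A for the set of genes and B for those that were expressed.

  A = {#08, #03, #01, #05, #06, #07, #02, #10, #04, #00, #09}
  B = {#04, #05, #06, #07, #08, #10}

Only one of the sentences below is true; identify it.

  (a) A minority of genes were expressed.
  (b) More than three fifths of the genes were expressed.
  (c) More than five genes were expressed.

|A| = 11, |A ∩ B| = 6, |A ∖ B| = 5.
(a) requires |A ∩ B| < |A ∖ B|: false.
(b) requires |A ∩ B| / |A| > 3/5: false.
(c) requires |A ∩ B| > 5: true.

(c)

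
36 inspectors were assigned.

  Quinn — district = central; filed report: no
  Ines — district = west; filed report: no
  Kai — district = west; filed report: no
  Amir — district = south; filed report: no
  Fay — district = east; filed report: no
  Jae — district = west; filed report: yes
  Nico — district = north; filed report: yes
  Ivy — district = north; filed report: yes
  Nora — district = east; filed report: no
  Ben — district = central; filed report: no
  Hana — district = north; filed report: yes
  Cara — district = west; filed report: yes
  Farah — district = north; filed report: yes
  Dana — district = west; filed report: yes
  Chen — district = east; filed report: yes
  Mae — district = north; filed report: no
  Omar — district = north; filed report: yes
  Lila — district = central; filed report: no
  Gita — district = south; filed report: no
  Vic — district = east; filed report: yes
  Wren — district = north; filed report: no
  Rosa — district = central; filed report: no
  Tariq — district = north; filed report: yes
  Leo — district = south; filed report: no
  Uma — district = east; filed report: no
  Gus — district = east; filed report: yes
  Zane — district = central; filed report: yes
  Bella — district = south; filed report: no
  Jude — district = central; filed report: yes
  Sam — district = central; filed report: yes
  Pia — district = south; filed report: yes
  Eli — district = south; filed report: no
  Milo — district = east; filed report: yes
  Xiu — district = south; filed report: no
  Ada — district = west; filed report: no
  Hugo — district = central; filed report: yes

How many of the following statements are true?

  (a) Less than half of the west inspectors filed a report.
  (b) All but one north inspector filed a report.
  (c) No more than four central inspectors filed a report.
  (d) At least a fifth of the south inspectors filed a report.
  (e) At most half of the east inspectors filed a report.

(a) west: |A| = 6, |A ∩ B| = 3; needs |A ∩ B| < |A ∖ B| — false.
(b) north: |A| = 8, |A ∩ B| = 6; needs |A ∖ B| = 1 — false.
(c) central: |A| = 8, |A ∩ B| = 4; needs |A ∩ B| ≤ 4 — true.
(d) south: |A| = 7, |A ∩ B| = 1; needs |A ∩ B| / |A| ≥ 1/5 — false.
(e) east: |A| = 7, |A ∩ B| = 4; needs |A ∩ B| ≤ |A ∖ B| — false.

1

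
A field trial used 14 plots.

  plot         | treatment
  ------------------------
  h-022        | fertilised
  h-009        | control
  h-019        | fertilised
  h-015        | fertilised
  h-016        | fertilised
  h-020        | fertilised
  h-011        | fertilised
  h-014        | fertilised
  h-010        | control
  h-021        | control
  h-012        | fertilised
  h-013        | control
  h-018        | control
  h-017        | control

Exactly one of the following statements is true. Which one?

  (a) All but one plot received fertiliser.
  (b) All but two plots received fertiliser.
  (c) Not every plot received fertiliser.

(c)

|A| = 14, |A ∩ B| = 8, |A ∖ B| = 6.
(a) requires |A ∖ B| = 1: false.
(b) requires |A ∖ B| = 2: false.
(c) requires A ⊄ B (|A ∖ B| ≥ 1): true.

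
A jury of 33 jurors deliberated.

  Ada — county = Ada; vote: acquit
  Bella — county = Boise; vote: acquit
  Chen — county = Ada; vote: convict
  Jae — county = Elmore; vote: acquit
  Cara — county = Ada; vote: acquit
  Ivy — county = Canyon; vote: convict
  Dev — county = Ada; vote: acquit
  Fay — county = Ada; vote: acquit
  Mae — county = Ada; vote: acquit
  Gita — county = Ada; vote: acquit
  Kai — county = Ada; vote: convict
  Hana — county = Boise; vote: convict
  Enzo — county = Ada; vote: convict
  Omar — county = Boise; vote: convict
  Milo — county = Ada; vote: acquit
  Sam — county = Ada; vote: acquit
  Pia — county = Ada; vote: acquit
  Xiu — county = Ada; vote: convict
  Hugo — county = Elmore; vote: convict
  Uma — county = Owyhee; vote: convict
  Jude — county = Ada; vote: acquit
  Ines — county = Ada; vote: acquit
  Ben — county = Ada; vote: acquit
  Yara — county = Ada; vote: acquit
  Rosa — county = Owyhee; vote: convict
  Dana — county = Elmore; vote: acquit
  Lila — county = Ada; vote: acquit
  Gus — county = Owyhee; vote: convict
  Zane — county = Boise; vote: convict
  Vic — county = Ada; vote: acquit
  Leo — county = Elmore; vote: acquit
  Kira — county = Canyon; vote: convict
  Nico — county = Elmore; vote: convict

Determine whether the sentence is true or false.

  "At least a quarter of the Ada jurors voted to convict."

The determiner here denotes the relation: |A ∩ B| / |A| ≥ 1/4.
|A| = 19, |A ∩ B| = 4, |A ∖ B| = 15.
|A ∩ B|/|A| = 4/19, so the statement is false.

False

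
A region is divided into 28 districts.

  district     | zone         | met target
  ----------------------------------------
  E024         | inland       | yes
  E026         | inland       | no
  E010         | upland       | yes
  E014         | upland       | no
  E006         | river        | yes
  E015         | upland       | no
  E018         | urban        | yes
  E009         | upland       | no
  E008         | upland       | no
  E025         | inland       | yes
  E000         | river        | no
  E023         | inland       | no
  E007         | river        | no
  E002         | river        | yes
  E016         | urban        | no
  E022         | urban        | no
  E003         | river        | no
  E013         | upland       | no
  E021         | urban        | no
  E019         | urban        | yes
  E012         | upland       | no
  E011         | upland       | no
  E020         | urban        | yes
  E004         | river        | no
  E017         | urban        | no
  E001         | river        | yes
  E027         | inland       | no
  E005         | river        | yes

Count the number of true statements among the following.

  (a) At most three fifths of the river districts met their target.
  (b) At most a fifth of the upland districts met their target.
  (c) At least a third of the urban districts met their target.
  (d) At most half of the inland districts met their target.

4

(a) river: |A| = 8, |A ∩ B| = 4; needs |A ∩ B| / |A| ≤ 3/5 — true.
(b) upland: |A| = 8, |A ∩ B| = 1; needs |A ∩ B| / |A| ≤ 1/5 — true.
(c) urban: |A| = 7, |A ∩ B| = 3; needs |A ∩ B| / |A| ≥ 1/3 — true.
(d) inland: |A| = 5, |A ∩ B| = 2; needs |A ∩ B| ≤ |A ∖ B| — true.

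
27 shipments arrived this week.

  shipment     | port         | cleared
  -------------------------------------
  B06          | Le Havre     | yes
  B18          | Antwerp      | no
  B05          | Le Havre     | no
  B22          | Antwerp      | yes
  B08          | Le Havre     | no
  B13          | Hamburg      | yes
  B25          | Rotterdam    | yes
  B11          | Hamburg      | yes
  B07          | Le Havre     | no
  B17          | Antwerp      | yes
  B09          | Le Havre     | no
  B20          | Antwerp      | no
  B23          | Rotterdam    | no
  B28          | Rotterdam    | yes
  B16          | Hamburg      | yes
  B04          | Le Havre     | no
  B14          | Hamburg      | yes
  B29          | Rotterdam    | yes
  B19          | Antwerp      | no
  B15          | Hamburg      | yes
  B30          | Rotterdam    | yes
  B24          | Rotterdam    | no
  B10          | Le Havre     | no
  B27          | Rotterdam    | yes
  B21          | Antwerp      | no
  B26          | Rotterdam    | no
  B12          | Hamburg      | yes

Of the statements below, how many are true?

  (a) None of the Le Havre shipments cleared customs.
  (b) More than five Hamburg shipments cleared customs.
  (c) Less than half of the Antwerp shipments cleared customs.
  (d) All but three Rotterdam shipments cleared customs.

(a) Le Havre: |A| = 7, |A ∩ B| = 1; needs A ∩ B = ∅ (|A ∩ B| = 0) — false.
(b) Hamburg: |A| = 6, |A ∩ B| = 6; needs |A ∩ B| > 5 — true.
(c) Antwerp: |A| = 6, |A ∩ B| = 2; needs |A ∩ B| < |A ∖ B| — true.
(d) Rotterdam: |A| = 8, |A ∩ B| = 5; needs |A ∖ B| = 3 — true.

3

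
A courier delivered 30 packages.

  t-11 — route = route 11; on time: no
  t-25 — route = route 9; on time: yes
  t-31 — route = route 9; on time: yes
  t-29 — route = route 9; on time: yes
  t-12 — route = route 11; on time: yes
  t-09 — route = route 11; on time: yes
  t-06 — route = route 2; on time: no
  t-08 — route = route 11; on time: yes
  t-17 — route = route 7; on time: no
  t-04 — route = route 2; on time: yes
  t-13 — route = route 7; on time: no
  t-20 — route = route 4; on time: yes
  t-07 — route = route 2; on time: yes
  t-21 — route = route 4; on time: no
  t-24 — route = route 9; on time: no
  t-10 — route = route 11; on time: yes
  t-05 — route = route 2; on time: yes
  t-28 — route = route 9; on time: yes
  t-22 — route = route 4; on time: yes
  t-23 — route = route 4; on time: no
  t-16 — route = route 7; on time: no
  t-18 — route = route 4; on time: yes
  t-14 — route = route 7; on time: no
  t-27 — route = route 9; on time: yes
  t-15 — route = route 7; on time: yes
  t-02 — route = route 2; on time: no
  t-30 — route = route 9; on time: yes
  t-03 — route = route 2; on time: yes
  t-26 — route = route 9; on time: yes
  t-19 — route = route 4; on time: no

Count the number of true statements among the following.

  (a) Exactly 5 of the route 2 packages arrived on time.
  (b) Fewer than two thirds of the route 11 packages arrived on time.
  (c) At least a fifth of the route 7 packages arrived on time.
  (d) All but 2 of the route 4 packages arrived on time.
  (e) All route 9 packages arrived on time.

(a) route 2: |A| = 6, |A ∩ B| = 4; needs |A ∩ B| = 5 — false.
(b) route 11: |A| = 5, |A ∩ B| = 4; needs |A ∩ B| / |A| < 2/3 — false.
(c) route 7: |A| = 5, |A ∩ B| = 1; needs |A ∩ B| / |A| ≥ 1/5 — true.
(d) route 4: |A| = 6, |A ∩ B| = 3; needs |A ∖ B| = 2 — false.
(e) route 9: |A| = 8, |A ∩ B| = 7; needs A ⊆ B, i.e. every element of A is in B (|A ∖ B| = 0) — false.

1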